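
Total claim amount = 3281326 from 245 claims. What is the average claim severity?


severity = total / number
= 3281326 / 245
= 13393.1673


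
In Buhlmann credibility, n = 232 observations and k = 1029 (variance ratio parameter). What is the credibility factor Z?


Z = n / (n + k)
= 232 / (232 + 1029)
= 232 / 1261
= 0.184


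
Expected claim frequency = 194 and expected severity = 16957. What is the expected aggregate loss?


E[S] = E[N] * E[X]
= 194 * 16957
= 3.2897e+06


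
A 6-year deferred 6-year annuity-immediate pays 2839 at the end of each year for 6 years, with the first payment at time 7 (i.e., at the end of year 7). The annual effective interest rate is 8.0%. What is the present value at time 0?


PV at time 6 of the 6-year annuity-immediate:
a_n = 2839 * (1-(1+0.08)^(-6))/0.08 = 13124.3554
Discount back 6 years to time 0:
PV = 13124.3554 * (1+0.08)^(-6)
= 13124.3554 * 0.63017
= 8270.5701


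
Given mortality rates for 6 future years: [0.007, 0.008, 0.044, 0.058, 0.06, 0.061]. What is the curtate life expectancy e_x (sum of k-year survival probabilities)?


e_x = sum_{k=1}^{n} k_p_x
k_p_x values:
  1_p_x = 0.993
  2_p_x = 0.985056
  3_p_x = 0.941714
  4_p_x = 0.887094
  5_p_x = 0.833869
  6_p_x = 0.783003
e_x = 5.4237


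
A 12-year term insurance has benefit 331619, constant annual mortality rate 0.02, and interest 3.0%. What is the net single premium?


NSP = benefit * sum_{k=0}^{n-1} k_p_x * q * v^(k+1)
With constant q=0.02, v=0.970874
Sum = 0.179846
NSP = 331619 * 0.179846
= 59640.4141


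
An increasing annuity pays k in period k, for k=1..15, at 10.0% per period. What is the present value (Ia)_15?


(Ia)_n = sum_{k=1}^{n} k * v^k, v = 1/(1+i)
v = 0.909091
Sum computed term by term:
(Ia)_15 = 47.7581


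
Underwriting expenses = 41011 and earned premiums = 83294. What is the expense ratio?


Expense ratio = expenses / premiums
= 41011 / 83294
= 0.4924


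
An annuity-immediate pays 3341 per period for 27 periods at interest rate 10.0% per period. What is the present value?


PV = PMT * (1 - (1+i)^(-n)) / i
= 3341 * (1 - (1+0.1)^(-27)) / 0.1
= 3341 * (1 - 0.076278) / 0.1
= 3341 * 9.237223
= 30861.5626


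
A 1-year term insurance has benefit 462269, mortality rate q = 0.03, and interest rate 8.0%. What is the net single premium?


NSP = benefit * q * v
v = 1/(1+i) = 0.925926
NSP = 462269 * 0.03 * 0.925926
= 12840.8056


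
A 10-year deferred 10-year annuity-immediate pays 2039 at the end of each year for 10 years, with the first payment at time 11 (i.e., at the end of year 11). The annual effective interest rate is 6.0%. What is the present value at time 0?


PV at time 10 of the 10-year annuity-immediate:
a_n = 2039 * (1-(1+0.06)^(-10))/0.06 = 15007.2175
Discount back 10 years to time 0:
PV = 15007.2175 * (1+0.06)^(-10)
= 15007.2175 * 0.558395
= 8379.9519


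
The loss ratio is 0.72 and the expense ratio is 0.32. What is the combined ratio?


Combined ratio = loss ratio + expense ratio
= 0.72 + 0.32
= 1.04


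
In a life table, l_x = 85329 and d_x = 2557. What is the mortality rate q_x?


q_x = d_x / l_x
= 2557 / 85329
= 0.03


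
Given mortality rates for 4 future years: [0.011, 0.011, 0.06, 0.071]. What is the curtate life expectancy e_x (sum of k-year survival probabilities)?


e_x = sum_{k=1}^{n} k_p_x
k_p_x values:
  1_p_x = 0.989
  2_p_x = 0.978121
  3_p_x = 0.919434
  4_p_x = 0.854154
e_x = 3.7407


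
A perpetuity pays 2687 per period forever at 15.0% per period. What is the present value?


PV = PMT / i
= 2687 / 0.15
= 17913.3333


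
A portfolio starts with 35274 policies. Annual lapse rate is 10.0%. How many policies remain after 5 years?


remaining = initial * (1 - lapse)^years
= 35274 * (1 - 0.1)^5
= 35274 * 0.59049
= 20828.9443


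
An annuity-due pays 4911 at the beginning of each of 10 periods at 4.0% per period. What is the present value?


PV_due = PMT * (1-(1+i)^(-n))/i * (1+i)
PV_immediate = 39832.6092
PV_due = 39832.6092 * 1.04
= 41425.9135


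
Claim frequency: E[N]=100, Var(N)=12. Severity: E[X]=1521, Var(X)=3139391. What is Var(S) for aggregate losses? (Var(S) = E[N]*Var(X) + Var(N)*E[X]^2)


Var(S) = E[N]*Var(X) + Var(N)*E[X]^2
= 100*3139391 + 12*1521^2
= 313939100 + 27761292
= 3.4170e+08


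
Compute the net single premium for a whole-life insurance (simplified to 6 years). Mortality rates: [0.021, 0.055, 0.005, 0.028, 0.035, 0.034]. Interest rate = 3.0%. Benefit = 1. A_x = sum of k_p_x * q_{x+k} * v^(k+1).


v = 0.970874
Year 0: k_p_x=1.0, q=0.021, term=0.020388
Year 1: k_p_x=0.979, q=0.055, term=0.050754
Year 2: k_p_x=0.925155, q=0.005, term=0.004233
Year 3: k_p_x=0.920529, q=0.028, term=0.022901
Year 4: k_p_x=0.894754, q=0.035, term=0.027014
Year 5: k_p_x=0.863438, q=0.034, term=0.024586
A_x = 0.1499


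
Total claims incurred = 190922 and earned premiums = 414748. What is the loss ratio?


Loss ratio = claims / premiums
= 190922 / 414748
= 0.4603


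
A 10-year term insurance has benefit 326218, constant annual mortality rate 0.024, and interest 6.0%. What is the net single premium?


NSP = benefit * sum_{k=0}^{n-1} k_p_x * q * v^(k+1)
With constant q=0.024, v=0.943396
Sum = 0.160581
NSP = 326218 * 0.160581
= 52384.5413


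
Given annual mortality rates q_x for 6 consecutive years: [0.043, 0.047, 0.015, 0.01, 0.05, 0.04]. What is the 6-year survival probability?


p_k = 1 - q_k for each year
Survival = product of (1 - q_k)
= 0.957 * 0.953 * 0.985 * 0.99 * 0.95 * 0.96
= 0.8111


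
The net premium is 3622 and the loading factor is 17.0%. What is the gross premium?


Gross = net * (1 + loading)
= 3622 * (1 + 0.17)
= 3622 * 1.17
= 4237.74


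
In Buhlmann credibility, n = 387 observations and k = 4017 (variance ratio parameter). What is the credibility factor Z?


Z = n / (n + k)
= 387 / (387 + 4017)
= 387 / 4404
= 0.0879


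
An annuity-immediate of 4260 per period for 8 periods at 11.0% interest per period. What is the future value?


FV = PMT * ((1+i)^n - 1) / i
= 4260 * ((1.11)^8 - 1) / 0.11
= 4260 * (2.304538 - 1) / 0.11
= 50521.19


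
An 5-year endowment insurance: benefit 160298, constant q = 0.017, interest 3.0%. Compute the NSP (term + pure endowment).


Term component = 12075.0599
Pure endowment = 5_p_x * v^5 * benefit = 0.917841 * 0.862609 * 160298 = 126914.0109
NSP = 138989.0708


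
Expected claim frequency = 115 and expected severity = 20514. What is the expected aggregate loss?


E[S] = E[N] * E[X]
= 115 * 20514
= 2.3591e+06


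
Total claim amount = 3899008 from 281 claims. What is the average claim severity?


severity = total / number
= 3899008 / 281
= 13875.4733


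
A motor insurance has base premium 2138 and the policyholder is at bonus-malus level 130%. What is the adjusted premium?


adjusted = base * BM_level / 100
= 2138 * 130 / 100
= 2138 * 1.3
= 2779.4


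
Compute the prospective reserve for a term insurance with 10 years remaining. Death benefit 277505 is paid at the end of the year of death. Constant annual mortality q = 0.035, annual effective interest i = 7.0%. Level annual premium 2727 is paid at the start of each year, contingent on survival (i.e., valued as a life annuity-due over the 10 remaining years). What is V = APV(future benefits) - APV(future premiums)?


v = 1/(1+i) = 0.934579
APV(future benefits) per unit = sum_{k=0}^{9} k_p_x * q * v^(k+1) = 0.214671
APV(future benefits) = 277505 * 0.214671 = 59572.1835
Life annuity-due factor ä_{x:10} = sum_{k=0}^{9} k_p_x * v^k = 6.562789
APV(future premiums) = 2727 * 6.562789 = 17896.7255
V = 59572.1835 - 17896.7255
= 41675.458


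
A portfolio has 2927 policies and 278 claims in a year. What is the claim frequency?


frequency = claims / policies
= 278 / 2927
= 0.095


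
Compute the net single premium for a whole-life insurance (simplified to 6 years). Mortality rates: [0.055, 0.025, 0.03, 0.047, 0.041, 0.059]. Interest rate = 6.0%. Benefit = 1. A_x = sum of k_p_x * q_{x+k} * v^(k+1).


v = 0.943396
Year 0: k_p_x=1.0, q=0.055, term=0.051887
Year 1: k_p_x=0.945, q=0.025, term=0.021026
Year 2: k_p_x=0.921375, q=0.03, term=0.023208
Year 3: k_p_x=0.893734, q=0.047, term=0.033272
Year 4: k_p_x=0.851728, q=0.041, term=0.026095
Year 5: k_p_x=0.816807, q=0.059, term=0.033973
A_x = 0.1895


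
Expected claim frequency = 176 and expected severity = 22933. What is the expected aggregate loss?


E[S] = E[N] * E[X]
= 176 * 22933
= 4.0362e+06


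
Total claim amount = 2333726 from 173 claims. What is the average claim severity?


severity = total / number
= 2333726 / 173
= 13489.7457


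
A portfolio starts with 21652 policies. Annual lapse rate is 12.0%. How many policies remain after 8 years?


remaining = initial * (1 - lapse)^years
= 21652 * (1 - 0.12)^8
= 21652 * 0.359635
= 7786.8067


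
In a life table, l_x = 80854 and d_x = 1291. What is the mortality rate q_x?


q_x = d_x / l_x
= 1291 / 80854
= 0.016


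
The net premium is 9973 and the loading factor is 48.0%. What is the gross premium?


Gross = net * (1 + loading)
= 9973 * (1 + 0.48)
= 9973 * 1.48
= 14760.04


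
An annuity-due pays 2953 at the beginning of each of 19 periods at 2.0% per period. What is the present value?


PV_due = PMT * (1-(1+i)^(-n))/i * (1+i)
PV_immediate = 46298.4983
PV_due = 46298.4983 * 1.02
= 47224.4683


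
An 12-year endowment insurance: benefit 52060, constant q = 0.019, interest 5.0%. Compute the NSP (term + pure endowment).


Term component = 7994.254
Pure endowment = 12_p_x * v^12 * benefit = 0.79438 * 0.556837 * 52060 = 23028.2356
NSP = 31022.4895


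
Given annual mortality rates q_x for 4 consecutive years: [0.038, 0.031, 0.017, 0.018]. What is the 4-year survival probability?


p_k = 1 - q_k for each year
Survival = product of (1 - q_k)
= 0.962 * 0.969 * 0.983 * 0.982
= 0.8998


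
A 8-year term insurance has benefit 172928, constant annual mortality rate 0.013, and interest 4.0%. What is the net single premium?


NSP = benefit * sum_{k=0}^{n-1} k_p_x * q * v^(k+1)
With constant q=0.013, v=0.961538
Sum = 0.08387
NSP = 172928 * 0.08387
= 14503.508


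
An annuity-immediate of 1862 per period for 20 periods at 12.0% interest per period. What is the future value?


FV = PMT * ((1+i)^n - 1) / i
= 1862 * ((1.12)^20 - 1) / 0.12
= 1862 * (9.646293 - 1) / 0.12
= 134161.6478


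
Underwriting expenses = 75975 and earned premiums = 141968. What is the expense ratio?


Expense ratio = expenses / premiums
= 75975 / 141968
= 0.5352


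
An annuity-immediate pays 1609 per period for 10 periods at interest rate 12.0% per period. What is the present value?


PV = PMT * (1 - (1+i)^(-n)) / i
= 1609 * (1 - (1+0.12)^(-10)) / 0.12
= 1609 * (1 - 0.321973) / 0.12
= 1609 * 5.650223
= 9091.2089


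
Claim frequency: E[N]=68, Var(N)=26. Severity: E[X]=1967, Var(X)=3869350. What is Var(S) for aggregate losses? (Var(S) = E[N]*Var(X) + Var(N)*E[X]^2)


Var(S) = E[N]*Var(X) + Var(N)*E[X]^2
= 68*3869350 + 26*1967^2
= 263115800 + 100596314
= 3.6371e+08


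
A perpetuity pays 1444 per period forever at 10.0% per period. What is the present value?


PV = PMT / i
= 1444 / 0.1
= 14440.0


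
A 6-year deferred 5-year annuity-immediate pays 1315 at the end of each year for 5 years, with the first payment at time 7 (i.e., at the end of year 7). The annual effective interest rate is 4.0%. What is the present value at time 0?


PV at time 6 of the 5-year annuity-immediate:
a_n = 1315 * (1-(1+0.04)^(-5))/0.04 = 5854.1464
Discount back 6 years to time 0:
PV = 5854.1464 * (1+0.04)^(-6)
= 5854.1464 * 0.790315
= 4626.6169


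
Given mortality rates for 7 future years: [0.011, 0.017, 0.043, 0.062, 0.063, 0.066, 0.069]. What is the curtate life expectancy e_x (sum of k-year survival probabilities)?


e_x = sum_{k=1}^{n} k_p_x
k_p_x values:
  1_p_x = 0.989
  2_p_x = 0.972187
  3_p_x = 0.930383
  4_p_x = 0.872699
  5_p_x = 0.817719
  6_p_x = 0.76375
  7_p_x = 0.711051
e_x = 6.0568


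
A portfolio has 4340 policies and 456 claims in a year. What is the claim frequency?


frequency = claims / policies
= 456 / 4340
= 0.1051


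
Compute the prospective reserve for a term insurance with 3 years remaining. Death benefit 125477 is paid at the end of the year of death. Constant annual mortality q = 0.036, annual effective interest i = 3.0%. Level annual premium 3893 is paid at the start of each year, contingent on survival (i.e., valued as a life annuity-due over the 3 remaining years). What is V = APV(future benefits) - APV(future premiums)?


v = 1/(1+i) = 0.970874
APV(future benefits) per unit = sum_{k=0}^{2} k_p_x * q * v^(k+1) = 0.098279
APV(future benefits) = 125477 * 0.098279 = 12331.7609
Life annuity-due factor ä_{x:3} = sum_{k=0}^{2} k_p_x * v^k = 2.811873
APV(future premiums) = 3893 * 2.811873 = 10946.6213
V = 12331.7609 - 10946.6213
= 1385.1395


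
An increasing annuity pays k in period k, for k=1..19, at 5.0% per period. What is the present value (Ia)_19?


(Ia)_n = sum_{k=1}^{n} k * v^k, v = 1/(1+i)
v = 0.952381
Sum computed term by term:
(Ia)_19 = 103.4128


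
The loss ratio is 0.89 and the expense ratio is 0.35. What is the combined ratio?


Combined ratio = loss ratio + expense ratio
= 0.89 + 0.35
= 1.24


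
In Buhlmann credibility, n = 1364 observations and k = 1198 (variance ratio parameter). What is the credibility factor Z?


Z = n / (n + k)
= 1364 / (1364 + 1198)
= 1364 / 2562
= 0.5324


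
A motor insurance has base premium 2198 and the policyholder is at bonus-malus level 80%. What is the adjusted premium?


adjusted = base * BM_level / 100
= 2198 * 80 / 100
= 2198 * 0.8
= 1758.4


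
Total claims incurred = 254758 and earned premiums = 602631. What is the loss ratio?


Loss ratio = claims / premiums
= 254758 / 602631
= 0.4227


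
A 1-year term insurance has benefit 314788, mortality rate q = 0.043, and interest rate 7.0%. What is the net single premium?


NSP = benefit * q * v
v = 1/(1+i) = 0.934579
NSP = 314788 * 0.043 * 0.934579
= 12650.3589


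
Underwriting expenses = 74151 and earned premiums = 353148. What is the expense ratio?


Expense ratio = expenses / premiums
= 74151 / 353148
= 0.21


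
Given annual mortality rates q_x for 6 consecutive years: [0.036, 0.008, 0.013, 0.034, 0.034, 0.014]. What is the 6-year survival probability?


p_k = 1 - q_k for each year
Survival = product of (1 - q_k)
= 0.964 * 0.992 * 0.987 * 0.966 * 0.966 * 0.986
= 0.8684


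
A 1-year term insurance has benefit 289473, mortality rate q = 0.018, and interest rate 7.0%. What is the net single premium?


NSP = benefit * q * v
v = 1/(1+i) = 0.934579
NSP = 289473 * 0.018 * 0.934579
= 4869.6393


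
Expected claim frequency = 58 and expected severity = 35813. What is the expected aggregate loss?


E[S] = E[N] * E[X]
= 58 * 35813
= 2.0772e+06


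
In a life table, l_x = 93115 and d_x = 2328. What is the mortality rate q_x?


q_x = d_x / l_x
= 2328 / 93115
= 0.025


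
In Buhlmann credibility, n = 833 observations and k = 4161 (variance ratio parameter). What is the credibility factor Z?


Z = n / (n + k)
= 833 / (833 + 4161)
= 833 / 4994
= 0.1668


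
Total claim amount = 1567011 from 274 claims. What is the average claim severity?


severity = total / number
= 1567011 / 274
= 5719.0182


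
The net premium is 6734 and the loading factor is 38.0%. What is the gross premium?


Gross = net * (1 + loading)
= 6734 * (1 + 0.38)
= 6734 * 1.38
= 9292.92


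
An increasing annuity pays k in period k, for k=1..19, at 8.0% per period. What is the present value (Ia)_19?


(Ia)_n = sum_{k=1}^{n} k * v^k, v = 1/(1+i)
v = 0.925926
Sum computed term by term:
(Ia)_19 = 74.617


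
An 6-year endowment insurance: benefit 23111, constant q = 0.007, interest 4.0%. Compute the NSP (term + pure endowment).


Term component = 834.0231
Pure endowment = 6_p_x * v^6 * benefit = 0.958728 * 0.790315 * 23111 = 17511.1308
NSP = 18345.1539


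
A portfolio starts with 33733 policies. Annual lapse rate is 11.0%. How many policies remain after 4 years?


remaining = initial * (1 - lapse)^years
= 33733 * (1 - 0.11)^4
= 33733 * 0.627422
= 21164.8402


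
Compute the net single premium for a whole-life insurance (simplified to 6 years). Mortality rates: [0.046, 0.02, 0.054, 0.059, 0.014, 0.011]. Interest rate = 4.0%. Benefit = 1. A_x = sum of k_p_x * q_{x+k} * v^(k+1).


v = 0.961538
Year 0: k_p_x=1.0, q=0.046, term=0.044231
Year 1: k_p_x=0.954, q=0.02, term=0.017641
Year 2: k_p_x=0.93492, q=0.054, term=0.044882
Year 3: k_p_x=0.884434, q=0.059, term=0.044605
Year 4: k_p_x=0.832253, q=0.014, term=0.009577
Year 5: k_p_x=0.820601, q=0.011, term=0.007134
A_x = 0.1681


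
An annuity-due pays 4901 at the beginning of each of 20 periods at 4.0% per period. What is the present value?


PV_due = PMT * (1-(1+i)^(-n))/i * (1+i)
PV_immediate = 66606.1894
PV_due = 66606.1894 * 1.04
= 69270.437


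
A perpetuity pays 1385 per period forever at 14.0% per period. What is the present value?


PV = PMT / i
= 1385 / 0.14
= 9892.8571


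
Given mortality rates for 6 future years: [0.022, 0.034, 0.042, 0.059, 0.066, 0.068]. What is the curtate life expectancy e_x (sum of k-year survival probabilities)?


e_x = sum_{k=1}^{n} k_p_x
k_p_x values:
  1_p_x = 0.978
  2_p_x = 0.944748
  3_p_x = 0.905069
  4_p_x = 0.85167
  5_p_x = 0.795459
  6_p_x = 0.741368
e_x = 5.2163


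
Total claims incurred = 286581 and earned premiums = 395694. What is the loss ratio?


Loss ratio = claims / premiums
= 286581 / 395694
= 0.7242


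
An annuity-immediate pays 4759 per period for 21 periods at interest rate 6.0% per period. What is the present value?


PV = PMT * (1 - (1+i)^(-n)) / i
= 4759 * (1 - (1+0.06)^(-21)) / 0.06
= 4759 * (1 - 0.294155) / 0.06
= 4759 * 11.764077
= 55985.2406


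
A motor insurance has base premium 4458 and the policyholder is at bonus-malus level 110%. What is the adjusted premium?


adjusted = base * BM_level / 100
= 4458 * 110 / 100
= 4458 * 1.1
= 4903.8


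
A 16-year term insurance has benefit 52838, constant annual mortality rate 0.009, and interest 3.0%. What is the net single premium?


NSP = benefit * sum_{k=0}^{n-1} k_p_x * q * v^(k+1)
With constant q=0.009, v=0.970874
Sum = 0.106329
NSP = 52838 * 0.106329
= 5618.2121


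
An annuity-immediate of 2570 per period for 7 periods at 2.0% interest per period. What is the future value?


FV = PMT * ((1+i)^n - 1) / i
= 2570 * ((1.02)^7 - 1) / 0.02
= 2570 * (1.148686 - 1) / 0.02
= 19106.1083


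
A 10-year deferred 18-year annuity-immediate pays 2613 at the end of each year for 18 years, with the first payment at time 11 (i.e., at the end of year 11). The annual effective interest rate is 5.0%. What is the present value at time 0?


PV at time 10 of the 18-year annuity-immediate:
a_n = 2613 * (1-(1+0.05)^(-18))/0.05 = 30544.8906
Discount back 10 years to time 0:
PV = 30544.8906 * (1+0.05)^(-10)
= 30544.8906 * 0.613913
= 18751.9132


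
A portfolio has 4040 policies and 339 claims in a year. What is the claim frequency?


frequency = claims / policies
= 339 / 4040
= 0.0839


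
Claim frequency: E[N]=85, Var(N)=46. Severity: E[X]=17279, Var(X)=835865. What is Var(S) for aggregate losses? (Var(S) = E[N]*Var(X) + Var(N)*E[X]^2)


Var(S) = E[N]*Var(X) + Var(N)*E[X]^2
= 85*835865 + 46*17279^2
= 71048525 + 13733936686
= 1.3805e+10


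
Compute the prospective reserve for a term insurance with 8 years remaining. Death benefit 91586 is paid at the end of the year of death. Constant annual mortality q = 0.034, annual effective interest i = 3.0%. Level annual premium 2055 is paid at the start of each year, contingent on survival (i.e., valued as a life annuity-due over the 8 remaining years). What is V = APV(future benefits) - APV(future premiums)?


v = 1/(1+i) = 0.970874
APV(future benefits) per unit = sum_{k=0}^{7} k_p_x * q * v^(k+1) = 0.213257
APV(future benefits) = 91586 * 0.213257 = 19531.3156
Life annuity-due factor ä_{x:8} = sum_{k=0}^{7} k_p_x * v^k = 6.460419
APV(future premiums) = 2055 * 6.460419 = 13276.1619
V = 19531.3156 - 13276.1619
= 6255.1537


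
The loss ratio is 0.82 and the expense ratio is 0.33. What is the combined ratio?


Combined ratio = loss ratio + expense ratio
= 0.82 + 0.33
= 1.15


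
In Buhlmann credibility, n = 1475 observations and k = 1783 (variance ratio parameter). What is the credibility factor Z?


Z = n / (n + k)
= 1475 / (1475 + 1783)
= 1475 / 3258
= 0.4527


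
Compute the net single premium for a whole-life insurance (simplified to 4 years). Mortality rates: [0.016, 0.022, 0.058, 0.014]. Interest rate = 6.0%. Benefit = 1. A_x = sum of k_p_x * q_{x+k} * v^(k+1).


v = 0.943396
Year 0: k_p_x=1.0, q=0.016, term=0.015094
Year 1: k_p_x=0.984, q=0.022, term=0.019267
Year 2: k_p_x=0.962352, q=0.058, term=0.046865
Year 3: k_p_x=0.906536, q=0.014, term=0.010053
A_x = 0.0913


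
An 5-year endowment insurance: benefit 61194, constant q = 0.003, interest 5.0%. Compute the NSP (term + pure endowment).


Term component = 790.2908
Pure endowment = 5_p_x * v^5 * benefit = 0.98509 * 0.783526 * 61194 = 47232.196
NSP = 48022.4868


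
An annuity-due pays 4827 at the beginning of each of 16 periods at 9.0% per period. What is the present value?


PV_due = PMT * (1-(1+i)^(-n))/i * (1+i)
PV_immediate = 40124.7184
PV_due = 40124.7184 * 1.09
= 43735.9431


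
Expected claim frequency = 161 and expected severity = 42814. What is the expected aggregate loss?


E[S] = E[N] * E[X]
= 161 * 42814
= 6.8931e+06


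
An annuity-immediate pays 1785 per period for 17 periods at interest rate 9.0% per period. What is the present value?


PV = PMT * (1 - (1+i)^(-n)) / i
= 1785 * (1 - (1+0.09)^(-17)) / 0.09
= 1785 * (1 - 0.231073) / 0.09
= 1785 * 8.543631
= 15250.382


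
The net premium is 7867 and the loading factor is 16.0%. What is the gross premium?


Gross = net * (1 + loading)
= 7867 * (1 + 0.16)
= 7867 * 1.16
= 9125.72


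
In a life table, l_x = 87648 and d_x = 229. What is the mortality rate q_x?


q_x = d_x / l_x
= 229 / 87648
= 0.0026


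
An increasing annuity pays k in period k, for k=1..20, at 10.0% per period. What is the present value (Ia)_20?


(Ia)_n = sum_{k=1}^{n} k * v^k, v = 1/(1+i)
v = 0.909091
Sum computed term by term:
(Ia)_20 = 63.9205


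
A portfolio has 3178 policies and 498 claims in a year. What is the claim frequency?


frequency = claims / policies
= 498 / 3178
= 0.1567


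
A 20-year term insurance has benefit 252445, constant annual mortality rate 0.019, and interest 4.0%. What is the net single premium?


NSP = benefit * sum_{k=0}^{n-1} k_p_x * q * v^(k+1)
With constant q=0.019, v=0.961538
Sum = 0.221892
NSP = 252445 * 0.221892
= 56015.5765


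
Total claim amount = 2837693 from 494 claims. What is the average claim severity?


severity = total / number
= 2837693 / 494
= 5744.3178


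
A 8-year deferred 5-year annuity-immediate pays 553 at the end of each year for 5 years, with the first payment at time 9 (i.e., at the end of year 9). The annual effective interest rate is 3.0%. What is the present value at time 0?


PV at time 8 of the 5-year annuity-immediate:
a_n = 553 * (1-(1+0.03)^(-5))/0.03 = 2532.5781
Discount back 8 years to time 0:
PV = 2532.5781 * (1+0.03)^(-8)
= 2532.5781 * 0.789409
= 1999.2405


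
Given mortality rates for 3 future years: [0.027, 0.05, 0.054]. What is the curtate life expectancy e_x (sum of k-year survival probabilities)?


e_x = sum_{k=1}^{n} k_p_x
k_p_x values:
  1_p_x = 0.973
  2_p_x = 0.92435
  3_p_x = 0.874435
e_x = 2.7718


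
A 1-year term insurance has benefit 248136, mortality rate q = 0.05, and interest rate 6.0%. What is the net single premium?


NSP = benefit * q * v
v = 1/(1+i) = 0.943396
NSP = 248136 * 0.05 * 0.943396
= 11704.5283


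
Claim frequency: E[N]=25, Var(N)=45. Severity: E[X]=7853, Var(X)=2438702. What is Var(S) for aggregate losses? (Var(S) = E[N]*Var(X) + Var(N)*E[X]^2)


Var(S) = E[N]*Var(X) + Var(N)*E[X]^2
= 25*2438702 + 45*7853^2
= 60967550 + 2775132405
= 2.8361e+09


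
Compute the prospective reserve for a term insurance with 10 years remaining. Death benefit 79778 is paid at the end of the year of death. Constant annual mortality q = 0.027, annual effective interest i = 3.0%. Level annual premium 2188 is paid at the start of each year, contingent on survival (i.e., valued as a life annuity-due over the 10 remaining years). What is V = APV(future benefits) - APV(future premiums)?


v = 1/(1+i) = 0.970874
APV(future benefits) per unit = sum_{k=0}^{9} k_p_x * q * v^(k+1) = 0.205616
APV(future benefits) = 79778 * 0.205616 = 16403.6456
Life annuity-due factor ä_{x:10} = sum_{k=0}^{9} k_p_x * v^k = 7.843876
APV(future premiums) = 2188 * 7.843876 = 17162.3997
V = 16403.6456 - 17162.3997
= -758.7541


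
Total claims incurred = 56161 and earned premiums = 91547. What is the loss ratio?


Loss ratio = claims / premiums
= 56161 / 91547
= 0.6135


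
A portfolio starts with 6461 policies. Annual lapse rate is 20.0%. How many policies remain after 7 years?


remaining = initial * (1 - lapse)^years
= 6461 * (1 - 0.2)^7
= 6461 * 0.209715
= 1354.9699


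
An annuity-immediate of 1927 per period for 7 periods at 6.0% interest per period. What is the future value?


FV = PMT * ((1+i)^n - 1) / i
= 1927 * ((1.06)^7 - 1) / 0.06
= 1927 * (1.50363 - 1) / 0.06
= 16174.9252


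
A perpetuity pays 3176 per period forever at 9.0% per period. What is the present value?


PV = PMT / i
= 3176 / 0.09
= 35288.8889


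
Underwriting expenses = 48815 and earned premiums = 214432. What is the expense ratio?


Expense ratio = expenses / premiums
= 48815 / 214432
= 0.2276


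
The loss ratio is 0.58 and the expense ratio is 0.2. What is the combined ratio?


Combined ratio = loss ratio + expense ratio
= 0.58 + 0.2
= 0.78


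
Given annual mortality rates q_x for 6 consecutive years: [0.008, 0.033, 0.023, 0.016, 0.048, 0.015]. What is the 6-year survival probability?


p_k = 1 - q_k for each year
Survival = product of (1 - q_k)
= 0.992 * 0.967 * 0.977 * 0.984 * 0.952 * 0.985
= 0.8648


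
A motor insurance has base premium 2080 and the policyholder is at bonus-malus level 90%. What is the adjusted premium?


adjusted = base * BM_level / 100
= 2080 * 90 / 100
= 2080 * 0.9
= 1872.0


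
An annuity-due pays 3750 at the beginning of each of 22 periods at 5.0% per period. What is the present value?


PV_due = PMT * (1-(1+i)^(-n))/i * (1+i)
PV_immediate = 49361.2597
PV_due = 49361.2597 * 1.05
= 51829.3227


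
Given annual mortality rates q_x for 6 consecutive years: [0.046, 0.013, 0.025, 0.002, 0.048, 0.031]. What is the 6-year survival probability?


p_k = 1 - q_k for each year
Survival = product of (1 - q_k)
= 0.954 * 0.987 * 0.975 * 0.998 * 0.952 * 0.969
= 0.8452


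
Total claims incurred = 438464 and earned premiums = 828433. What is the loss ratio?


Loss ratio = claims / premiums
= 438464 / 828433
= 0.5293


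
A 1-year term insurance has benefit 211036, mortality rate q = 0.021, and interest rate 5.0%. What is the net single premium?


NSP = benefit * q * v
v = 1/(1+i) = 0.952381
NSP = 211036 * 0.021 * 0.952381
= 4220.72


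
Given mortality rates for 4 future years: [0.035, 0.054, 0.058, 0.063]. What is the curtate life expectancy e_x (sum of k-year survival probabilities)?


e_x = sum_{k=1}^{n} k_p_x
k_p_x values:
  1_p_x = 0.965
  2_p_x = 0.91289
  3_p_x = 0.859942
  4_p_x = 0.805766
e_x = 3.5436


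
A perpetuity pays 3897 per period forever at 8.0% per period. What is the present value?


PV = PMT / i
= 3897 / 0.08
= 48712.5


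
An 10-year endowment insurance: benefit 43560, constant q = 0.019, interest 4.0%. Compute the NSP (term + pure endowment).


Term component = 6205.2864
Pure endowment = 10_p_x * v^10 * benefit = 0.825449 * 0.675564 * 43560 = 24290.9529
NSP = 30496.2393


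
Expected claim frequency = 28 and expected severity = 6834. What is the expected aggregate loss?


E[S] = E[N] * E[X]
= 28 * 6834
= 191352


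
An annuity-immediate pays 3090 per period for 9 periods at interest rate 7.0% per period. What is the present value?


PV = PMT * (1 - (1+i)^(-n)) / i
= 3090 * (1 - (1+0.07)^(-9)) / 0.07
= 3090 * (1 - 0.543934) / 0.07
= 3090 * 6.515232
= 20132.0676


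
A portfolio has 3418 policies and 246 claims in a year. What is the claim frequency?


frequency = claims / policies
= 246 / 3418
= 0.072


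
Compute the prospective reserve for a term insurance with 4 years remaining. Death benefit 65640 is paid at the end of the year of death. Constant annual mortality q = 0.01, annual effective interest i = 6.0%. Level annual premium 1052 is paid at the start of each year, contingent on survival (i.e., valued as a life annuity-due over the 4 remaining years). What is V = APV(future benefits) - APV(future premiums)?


v = 1/(1+i) = 0.943396
APV(future benefits) per unit = sum_{k=0}^{3} k_p_x * q * v^(k+1) = 0.03416
APV(future benefits) = 65640 * 0.03416 = 2242.2435
Life annuity-due factor ä_{x:4} = sum_{k=0}^{3} k_p_x * v^k = 3.62093
APV(future premiums) = 1052 * 3.62093 = 3809.2179
V = 2242.2435 - 3809.2179
= -1566.9743


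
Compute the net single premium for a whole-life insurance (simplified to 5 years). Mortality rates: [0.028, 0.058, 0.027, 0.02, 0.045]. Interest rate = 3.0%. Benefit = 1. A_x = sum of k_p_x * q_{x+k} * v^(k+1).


v = 0.970874
Year 0: k_p_x=1.0, q=0.028, term=0.027184
Year 1: k_p_x=0.972, q=0.058, term=0.05314
Year 2: k_p_x=0.915624, q=0.027, term=0.022624
Year 3: k_p_x=0.890902, q=0.02, term=0.015831
Year 4: k_p_x=0.873084, q=0.045, term=0.033891
A_x = 0.1527


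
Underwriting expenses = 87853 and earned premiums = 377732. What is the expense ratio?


Expense ratio = expenses / premiums
= 87853 / 377732
= 0.2326


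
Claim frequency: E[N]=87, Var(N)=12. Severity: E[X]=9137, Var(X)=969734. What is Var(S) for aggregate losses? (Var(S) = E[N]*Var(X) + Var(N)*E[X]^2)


Var(S) = E[N]*Var(X) + Var(N)*E[X]^2
= 87*969734 + 12*9137^2
= 84366858 + 1001817228
= 1.0862e+09


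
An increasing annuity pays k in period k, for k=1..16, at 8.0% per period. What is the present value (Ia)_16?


(Ia)_n = sum_{k=1}^{n} k * v^k, v = 1/(1+i)
v = 0.925926
Sum computed term by term:
(Ia)_16 = 61.1154


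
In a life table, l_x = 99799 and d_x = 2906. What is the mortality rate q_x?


q_x = d_x / l_x
= 2906 / 99799
= 0.0291


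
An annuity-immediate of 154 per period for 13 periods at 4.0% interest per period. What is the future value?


FV = PMT * ((1+i)^n - 1) / i
= 154 * ((1.04)^13 - 1) / 0.04
= 154 * (1.665074 - 1) / 0.04
= 2560.533


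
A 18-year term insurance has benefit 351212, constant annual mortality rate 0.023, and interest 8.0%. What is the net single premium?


NSP = benefit * sum_{k=0}^{n-1} k_p_x * q * v^(k+1)
With constant q=0.023, v=0.925926
Sum = 0.186542
NSP = 351212 * 0.186542
= 65515.7349


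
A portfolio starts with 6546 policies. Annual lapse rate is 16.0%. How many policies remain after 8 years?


remaining = initial * (1 - lapse)^years
= 6546 * (1 - 0.16)^8
= 6546 * 0.247876
= 1622.5956


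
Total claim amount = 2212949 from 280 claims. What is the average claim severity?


severity = total / number
= 2212949 / 280
= 7903.3893


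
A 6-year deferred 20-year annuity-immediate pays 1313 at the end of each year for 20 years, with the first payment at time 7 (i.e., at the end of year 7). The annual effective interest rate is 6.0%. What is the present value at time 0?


PV at time 6 of the 20-year annuity-immediate:
a_n = 1313 * (1-(1+0.06)^(-20))/0.06 = 15060.0066
Discount back 6 years to time 0:
PV = 15060.0066 * (1+0.06)^(-6)
= 15060.0066 * 0.704961
= 10616.7104


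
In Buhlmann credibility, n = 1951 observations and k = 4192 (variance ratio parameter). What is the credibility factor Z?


Z = n / (n + k)
= 1951 / (1951 + 4192)
= 1951 / 6143
= 0.3176


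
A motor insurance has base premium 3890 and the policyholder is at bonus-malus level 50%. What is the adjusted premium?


adjusted = base * BM_level / 100
= 3890 * 50 / 100
= 3890 * 0.5
= 1945.0


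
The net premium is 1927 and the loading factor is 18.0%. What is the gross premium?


Gross = net * (1 + loading)
= 1927 * (1 + 0.18)
= 1927 * 1.18
= 2273.86


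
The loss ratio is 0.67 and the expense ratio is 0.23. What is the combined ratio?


Combined ratio = loss ratio + expense ratio
= 0.67 + 0.23
= 0.9


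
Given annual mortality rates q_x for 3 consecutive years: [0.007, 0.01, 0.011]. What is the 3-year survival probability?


p_k = 1 - q_k for each year
Survival = product of (1 - q_k)
= 0.993 * 0.99 * 0.989
= 0.9723


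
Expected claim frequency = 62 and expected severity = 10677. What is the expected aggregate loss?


E[S] = E[N] * E[X]
= 62 * 10677
= 661974


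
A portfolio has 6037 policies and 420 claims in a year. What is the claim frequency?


frequency = claims / policies
= 420 / 6037
= 0.0696


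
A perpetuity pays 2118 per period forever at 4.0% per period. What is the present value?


PV = PMT / i
= 2118 / 0.04
= 52950.0


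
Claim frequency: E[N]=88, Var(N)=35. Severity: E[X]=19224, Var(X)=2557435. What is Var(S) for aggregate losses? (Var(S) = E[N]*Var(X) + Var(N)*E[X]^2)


Var(S) = E[N]*Var(X) + Var(N)*E[X]^2
= 88*2557435 + 35*19224^2
= 225054280 + 12934676160
= 1.3160e+10


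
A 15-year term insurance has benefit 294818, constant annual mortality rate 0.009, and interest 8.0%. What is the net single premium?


NSP = benefit * sum_{k=0}^{n-1} k_p_x * q * v^(k+1)
With constant q=0.009, v=0.925926
Sum = 0.073288
NSP = 294818 * 0.073288
= 21606.6127


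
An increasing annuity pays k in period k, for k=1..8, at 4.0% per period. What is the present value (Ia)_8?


(Ia)_n = sum_{k=1}^{n} k * v^k, v = 1/(1+i)
v = 0.961538
Sum computed term by term:
(Ia)_8 = 28.9133


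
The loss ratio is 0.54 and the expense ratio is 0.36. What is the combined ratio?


Combined ratio = loss ratio + expense ratio
= 0.54 + 0.36
= 0.9


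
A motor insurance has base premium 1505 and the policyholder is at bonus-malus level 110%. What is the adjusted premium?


adjusted = base * BM_level / 100
= 1505 * 110 / 100
= 1505 * 1.1
= 1655.5


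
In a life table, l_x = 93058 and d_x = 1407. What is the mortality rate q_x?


q_x = d_x / l_x
= 1407 / 93058
= 0.0151


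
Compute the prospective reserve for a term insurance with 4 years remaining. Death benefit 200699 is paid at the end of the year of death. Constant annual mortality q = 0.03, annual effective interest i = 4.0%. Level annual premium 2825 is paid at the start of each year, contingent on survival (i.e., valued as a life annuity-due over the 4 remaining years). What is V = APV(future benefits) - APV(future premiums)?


v = 1/(1+i) = 0.961538
APV(future benefits) per unit = sum_{k=0}^{3} k_p_x * q * v^(k+1) = 0.104249
APV(future benefits) = 200699 * 0.104249 = 20922.6984
Life annuity-due factor ä_{x:4} = sum_{k=0}^{3} k_p_x * v^k = 3.61397
APV(future premiums) = 2825 * 3.61397 = 10209.4659
V = 20922.6984 - 10209.4659
= 10713.2325


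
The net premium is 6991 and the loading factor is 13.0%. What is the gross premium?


Gross = net * (1 + loading)
= 6991 * (1 + 0.13)
= 6991 * 1.13
= 7899.83


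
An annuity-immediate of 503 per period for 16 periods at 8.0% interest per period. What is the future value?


FV = PMT * ((1+i)^n - 1) / i
= 503 * ((1.08)^16 - 1) / 0.08
= 503 * (3.425943 - 1) / 0.08
= 15253.1144


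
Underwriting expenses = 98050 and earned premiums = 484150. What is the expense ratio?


Expense ratio = expenses / premiums
= 98050 / 484150
= 0.2025


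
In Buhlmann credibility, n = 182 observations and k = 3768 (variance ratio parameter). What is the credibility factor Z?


Z = n / (n + k)
= 182 / (182 + 3768)
= 182 / 3950
= 0.0461


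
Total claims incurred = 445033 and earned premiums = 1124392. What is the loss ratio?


Loss ratio = claims / premiums
= 445033 / 1124392
= 0.3958


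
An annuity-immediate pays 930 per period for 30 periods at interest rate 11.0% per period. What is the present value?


PV = PMT * (1 - (1+i)^(-n)) / i
= 930 * (1 - (1+0.11)^(-30)) / 0.11
= 930 * (1 - 0.043683) / 0.11
= 930 * 8.693793
= 8085.2271


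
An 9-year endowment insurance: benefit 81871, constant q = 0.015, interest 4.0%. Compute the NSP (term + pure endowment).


Term component = 8635.8935
Pure endowment = 9_p_x * v^9 * benefit = 0.872823 * 0.702587 * 81871 = 50206.0571
NSP = 58841.9506


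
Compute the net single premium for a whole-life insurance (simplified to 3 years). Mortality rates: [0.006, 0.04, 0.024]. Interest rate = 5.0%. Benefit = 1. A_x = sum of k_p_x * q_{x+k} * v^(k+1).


v = 0.952381
Year 0: k_p_x=1.0, q=0.006, term=0.005714
Year 1: k_p_x=0.994, q=0.04, term=0.036063
Year 2: k_p_x=0.95424, q=0.024, term=0.019783
A_x = 0.0616


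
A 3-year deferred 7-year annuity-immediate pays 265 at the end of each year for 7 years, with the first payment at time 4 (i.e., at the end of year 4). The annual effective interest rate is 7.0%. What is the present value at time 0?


PV at time 3 of the 7-year annuity-immediate:
a_n = 265 * (1-(1+0.07)^(-7))/0.07 = 1428.1617
Discount back 3 years to time 0:
PV = 1428.1617 * (1+0.07)^(-3)
= 1428.1617 * 0.816298
= 1165.8054


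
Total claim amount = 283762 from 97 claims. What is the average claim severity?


severity = total / number
= 283762 / 97
= 2925.3814


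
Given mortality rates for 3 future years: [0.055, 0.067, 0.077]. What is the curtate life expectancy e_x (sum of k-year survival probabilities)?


e_x = sum_{k=1}^{n} k_p_x
k_p_x values:
  1_p_x = 0.945
  2_p_x = 0.881685
  3_p_x = 0.813795
e_x = 2.6405


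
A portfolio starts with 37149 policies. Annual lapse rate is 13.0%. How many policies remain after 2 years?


remaining = initial * (1 - lapse)^years
= 37149 * (1 - 0.13)^2
= 37149 * 0.7569
= 28118.0781


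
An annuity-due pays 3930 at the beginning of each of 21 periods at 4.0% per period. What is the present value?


PV_due = PMT * (1-(1+i)^(-n))/i * (1+i)
PV_immediate = 55134.5986
PV_due = 55134.5986 * 1.04
= 57339.9825


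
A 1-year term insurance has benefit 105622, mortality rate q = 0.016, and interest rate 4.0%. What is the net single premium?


NSP = benefit * q * v
v = 1/(1+i) = 0.961538
NSP = 105622 * 0.016 * 0.961538
= 1624.9538


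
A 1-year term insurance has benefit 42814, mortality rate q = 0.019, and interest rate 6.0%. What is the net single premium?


NSP = benefit * q * v
v = 1/(1+i) = 0.943396
NSP = 42814 * 0.019 * 0.943396
= 767.4208


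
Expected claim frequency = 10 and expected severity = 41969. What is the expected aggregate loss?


E[S] = E[N] * E[X]
= 10 * 41969
= 419690


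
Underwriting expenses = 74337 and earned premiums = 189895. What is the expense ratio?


Expense ratio = expenses / premiums
= 74337 / 189895
= 0.3915


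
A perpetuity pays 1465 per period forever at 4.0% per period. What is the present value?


PV = PMT / i
= 1465 / 0.04
= 36625.0


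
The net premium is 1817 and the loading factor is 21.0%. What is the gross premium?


Gross = net * (1 + loading)
= 1817 * (1 + 0.21)
= 1817 * 1.21
= 2198.57


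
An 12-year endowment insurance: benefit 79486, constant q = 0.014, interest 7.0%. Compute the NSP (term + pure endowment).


Term component = 8281.0912
Pure endowment = 12_p_x * v^12 * benefit = 0.844351 * 0.444012 * 79486 = 29799.4528
NSP = 38080.544
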